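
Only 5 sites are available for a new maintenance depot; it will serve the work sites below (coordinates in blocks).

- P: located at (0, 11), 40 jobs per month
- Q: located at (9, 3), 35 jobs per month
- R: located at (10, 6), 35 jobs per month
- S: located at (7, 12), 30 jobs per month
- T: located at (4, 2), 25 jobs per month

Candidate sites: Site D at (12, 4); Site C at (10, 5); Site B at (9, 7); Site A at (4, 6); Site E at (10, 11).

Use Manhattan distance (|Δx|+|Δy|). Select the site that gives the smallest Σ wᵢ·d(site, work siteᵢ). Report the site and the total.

Total weighted distance at each candidate:
  Site D (12, 4): total = 1680
  Site C (10, 5): total = 1305
  Site B (9, 7): total = 1190
  Site A (4, 6): total = 1220
  Site E (10, 11): total = 1385
Minimum is at Site B with total 1190 blocks.

Site B, total 1190 blocks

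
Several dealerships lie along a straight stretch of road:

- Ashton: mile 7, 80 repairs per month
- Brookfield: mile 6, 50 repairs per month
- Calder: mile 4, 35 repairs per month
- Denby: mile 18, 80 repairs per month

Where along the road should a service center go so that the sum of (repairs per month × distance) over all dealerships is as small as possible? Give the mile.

For a sum of weighted absolute distances on a line, the optimum is the weighted median (not the mean). Total weight W = 245; half-weight = 122.5.
Sort by position and accumulate weight:
  mile 4 (Calder, w=35) → cum 35
  mile 6 (Brookfield, w=50) → cum 85
  mile 7 (Ashton, w=80) → cum 165  ≥ 122.5 → median here
  mile 18 (Denby, w=80) → cum 245
Optimal location: mile 7.

x = 7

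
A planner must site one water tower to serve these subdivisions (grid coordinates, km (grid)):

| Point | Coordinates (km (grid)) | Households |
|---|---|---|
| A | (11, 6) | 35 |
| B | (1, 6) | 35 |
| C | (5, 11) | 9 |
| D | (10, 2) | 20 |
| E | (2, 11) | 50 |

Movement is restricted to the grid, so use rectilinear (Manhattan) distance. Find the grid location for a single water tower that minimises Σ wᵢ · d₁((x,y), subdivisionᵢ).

Manhattan distance separates: Σwᵢ(|x−xᵢ|+|y−yᵢ|) = Σwᵢ|x−xᵢ| + Σwᵢ|y−yᵢ|, so x and y are optimised independently as 1-D weighted medians.
Total weight W = 149; half = 74.5.
x-coordinate, sorted with cumulative weight:
  x=1 (B, w=35) cum 35
  x=2 (E, w=50) cum 85  ← median
  x=5 (C, w=9) cum 94
  x=10 (D, w=20) cum 114
  x=11 (A, w=35) cum 149
⇒ x* = 2
y-coordinate, sorted with cumulative weight:
  y=2 (D, w=20) cum 20
  y=6 (A, w=35) cum 55
  y=6 (B, w=35) cum 90  ← median
  y=11 (C, w=9) cum 99
  y=11 (E, w=50) cum 149
⇒ y* = 6

(2, 6)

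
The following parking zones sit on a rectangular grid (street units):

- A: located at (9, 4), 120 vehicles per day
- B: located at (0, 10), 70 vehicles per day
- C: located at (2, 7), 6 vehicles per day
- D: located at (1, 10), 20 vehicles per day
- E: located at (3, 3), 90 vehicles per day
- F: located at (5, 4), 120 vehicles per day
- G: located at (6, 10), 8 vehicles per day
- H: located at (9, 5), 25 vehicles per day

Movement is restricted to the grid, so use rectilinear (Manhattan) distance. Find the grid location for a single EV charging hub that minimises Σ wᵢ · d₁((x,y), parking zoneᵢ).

Manhattan distance separates: Σwᵢ(|x−xᵢ|+|y−yᵢ|) = Σwᵢ|x−xᵢ| + Σwᵢ|y−yᵢ|, so x and y are optimised independently as 1-D weighted medians.
Total weight W = 459; half = 229.5.
x-coordinate, sorted with cumulative weight:
  x=0 (B, w=70) cum 70
  x=1 (D, w=20) cum 90
  x=2 (C, w=6) cum 96
  x=3 (E, w=90) cum 186
  x=5 (F, w=120) cum 306  ← median
  x=6 (G, w=8) cum 314
  x=9 (A, w=120) cum 434
  x=9 (H, w=25) cum 459
⇒ x* = 5
y-coordinate, sorted with cumulative weight:
  y=3 (E, w=90) cum 90
  y=4 (A, w=120) cum 210
  y=4 (F, w=120) cum 330  ← median
  y=5 (H, w=25) cum 355
  y=7 (C, w=6) cum 361
  y=10 (B, w=70) cum 431
  y=10 (D, w=20) cum 451
  y=10 (G, w=8) cum 459
⇒ y* = 4

(5, 4)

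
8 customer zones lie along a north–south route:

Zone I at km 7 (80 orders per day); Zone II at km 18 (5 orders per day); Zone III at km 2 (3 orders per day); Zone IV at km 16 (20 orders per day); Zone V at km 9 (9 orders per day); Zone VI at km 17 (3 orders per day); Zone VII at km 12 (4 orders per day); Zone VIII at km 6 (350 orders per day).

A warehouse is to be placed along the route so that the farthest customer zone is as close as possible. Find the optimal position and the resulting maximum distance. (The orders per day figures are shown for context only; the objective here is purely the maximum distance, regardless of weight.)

location 10, max distance 8

The 1-center on a line is the midpoint of the two extreme points: leftmost at 2, rightmost at 18.
Optimal location = (2 + 18)/2 = 10; maximum distance = (18 − 2)/2 = 8.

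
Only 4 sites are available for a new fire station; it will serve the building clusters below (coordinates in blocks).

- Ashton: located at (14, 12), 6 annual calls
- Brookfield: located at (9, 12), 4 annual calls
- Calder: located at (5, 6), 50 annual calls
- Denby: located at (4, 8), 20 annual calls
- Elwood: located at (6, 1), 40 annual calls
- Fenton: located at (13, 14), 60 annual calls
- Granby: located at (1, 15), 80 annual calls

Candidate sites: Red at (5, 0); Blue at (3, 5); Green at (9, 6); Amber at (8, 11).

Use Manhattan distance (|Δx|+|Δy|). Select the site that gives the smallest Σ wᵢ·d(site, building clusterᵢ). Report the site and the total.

Amber, total 2430 blocks

Total weighted distance at each candidate:
  Red (5, 0): total = 3590
  Blue (3, 5): total = 2770
  Green (9, 6): total = 2830
  Amber (8, 11): total = 2430
Minimum is at Amber with total 2430 blocks.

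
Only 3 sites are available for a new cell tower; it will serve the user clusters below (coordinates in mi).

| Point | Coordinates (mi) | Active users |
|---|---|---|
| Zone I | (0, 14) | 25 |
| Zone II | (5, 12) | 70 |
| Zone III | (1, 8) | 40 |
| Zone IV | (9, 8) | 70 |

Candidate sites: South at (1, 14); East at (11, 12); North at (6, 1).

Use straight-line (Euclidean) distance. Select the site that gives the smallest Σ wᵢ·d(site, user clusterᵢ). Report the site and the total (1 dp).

South, total 1278.0 mi

Total weighted distance at each candidate:
  South (1, 14): total = 1278.0
  East (11, 12): total = 1443.4
  North (6, 1): total = 2008.3
Minimum is at South with total 1278.0 mi.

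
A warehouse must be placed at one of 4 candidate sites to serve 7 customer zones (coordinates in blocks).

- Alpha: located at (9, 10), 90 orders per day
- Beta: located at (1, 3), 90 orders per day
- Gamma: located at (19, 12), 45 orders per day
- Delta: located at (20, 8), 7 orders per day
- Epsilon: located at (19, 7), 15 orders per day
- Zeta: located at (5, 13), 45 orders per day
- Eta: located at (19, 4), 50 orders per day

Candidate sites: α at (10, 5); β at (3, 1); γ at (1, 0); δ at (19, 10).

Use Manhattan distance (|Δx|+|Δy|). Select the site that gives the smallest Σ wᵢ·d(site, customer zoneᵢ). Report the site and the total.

Total weighted distance at each candidate:
  α (10, 5): total = 3591
  β (3, 1): total = 5003
  γ (1, 0): total = 5669
  δ (19, 10): total = 4371
Minimum is at α with total 3591 blocks.

α, total 3591 blocks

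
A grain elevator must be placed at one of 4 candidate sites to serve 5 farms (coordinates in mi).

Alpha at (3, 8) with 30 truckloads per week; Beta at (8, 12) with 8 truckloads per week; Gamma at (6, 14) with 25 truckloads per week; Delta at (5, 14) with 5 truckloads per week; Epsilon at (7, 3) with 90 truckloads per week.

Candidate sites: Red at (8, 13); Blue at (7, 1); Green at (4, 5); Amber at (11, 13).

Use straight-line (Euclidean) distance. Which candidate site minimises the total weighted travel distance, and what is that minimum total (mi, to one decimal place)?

Green, total 759.6 mi

Total weighted distance at each candidate:
  Red (8, 13): total = 1196.3
  Blue (7, 1): total = 902.0
  Green (4, 5): total = 759.6
  Amber (11, 13): total = 1435.5
Minimum is at Green with total 759.6 mi.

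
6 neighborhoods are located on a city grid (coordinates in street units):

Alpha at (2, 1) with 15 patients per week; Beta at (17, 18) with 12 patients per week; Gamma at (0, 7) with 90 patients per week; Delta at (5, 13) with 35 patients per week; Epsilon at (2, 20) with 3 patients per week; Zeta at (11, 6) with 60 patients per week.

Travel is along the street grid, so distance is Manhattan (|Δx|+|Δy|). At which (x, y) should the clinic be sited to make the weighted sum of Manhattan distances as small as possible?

(2, 7)

Manhattan distance separates: Σwᵢ(|x−xᵢ|+|y−yᵢ|) = Σwᵢ|x−xᵢ| + Σwᵢ|y−yᵢ|, so x and y are optimised independently as 1-D weighted medians.
Total weight W = 215; half = 107.5.
x-coordinate, sorted with cumulative weight:
  x=0 (Gamma, w=90) cum 90
  x=2 (Alpha, w=15) cum 105
  x=2 (Epsilon, w=3) cum 108  ← median
  x=5 (Delta, w=35) cum 143
  x=11 (Zeta, w=60) cum 203
  x=17 (Beta, w=12) cum 215
⇒ x* = 2
y-coordinate, sorted with cumulative weight:
  y=1 (Alpha, w=15) cum 15
  y=6 (Zeta, w=60) cum 75
  y=7 (Gamma, w=90) cum 165  ← median
  y=13 (Delta, w=35) cum 200
  y=18 (Beta, w=12) cum 212
  y=20 (Epsilon, w=3) cum 215
⇒ y* = 7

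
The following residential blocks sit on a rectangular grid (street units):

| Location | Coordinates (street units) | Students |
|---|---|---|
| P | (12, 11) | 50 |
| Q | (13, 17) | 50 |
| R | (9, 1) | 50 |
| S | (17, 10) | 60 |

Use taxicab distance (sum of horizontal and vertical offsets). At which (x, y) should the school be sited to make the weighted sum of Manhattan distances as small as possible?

Manhattan distance separates: Σwᵢ(|x−xᵢ|+|y−yᵢ|) = Σwᵢ|x−xᵢ| + Σwᵢ|y−yᵢ|, so x and y are optimised independently as 1-D weighted medians.
Total weight W = 210; half = 105.
x-coordinate, sorted with cumulative weight:
  x=9 (R, w=50) cum 50
  x=12 (P, w=50) cum 100
  x=13 (Q, w=50) cum 150  ← median
  x=17 (S, w=60) cum 210
⇒ x* = 13
y-coordinate, sorted with cumulative weight:
  y=1 (R, w=50) cum 50
  y=10 (S, w=60) cum 110  ← median
  y=11 (P, w=50) cum 160
  y=17 (Q, w=50) cum 210
⇒ y* = 10

(13, 10)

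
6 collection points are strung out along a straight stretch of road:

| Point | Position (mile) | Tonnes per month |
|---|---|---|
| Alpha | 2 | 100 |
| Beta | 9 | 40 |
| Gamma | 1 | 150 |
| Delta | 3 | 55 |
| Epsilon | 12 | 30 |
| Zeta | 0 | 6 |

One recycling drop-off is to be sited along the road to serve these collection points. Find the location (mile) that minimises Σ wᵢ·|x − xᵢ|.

x = 2

For a sum of weighted absolute distances on a line, the optimum is the weighted median (not the mean). Total weight W = 381; half-weight = 190.5.
Sort by position and accumulate weight:
  mile 0 (Zeta, w=6) → cum 6
  mile 1 (Gamma, w=150) → cum 156
  mile 2 (Alpha, w=100) → cum 256  ≥ 190.5 → median here
  mile 3 (Delta, w=55) → cum 311
  mile 9 (Beta, w=40) → cum 351
  mile 12 (Epsilon, w=30) → cum 381
Optimal location: mile 2.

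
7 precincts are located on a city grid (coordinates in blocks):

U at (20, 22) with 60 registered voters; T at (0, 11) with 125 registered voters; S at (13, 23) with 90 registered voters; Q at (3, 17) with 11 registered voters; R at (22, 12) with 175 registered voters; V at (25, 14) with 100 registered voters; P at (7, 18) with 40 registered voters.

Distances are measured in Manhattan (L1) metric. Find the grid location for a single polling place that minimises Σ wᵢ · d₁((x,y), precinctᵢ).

Manhattan distance separates: Σwᵢ(|x−xᵢ|+|y−yᵢ|) = Σwᵢ|x−xᵢ| + Σwᵢ|y−yᵢ|, so x and y are optimised independently as 1-D weighted medians.
Total weight W = 601; half = 300.5.
x-coordinate, sorted with cumulative weight:
  x=0 (T, w=125) cum 125
  x=3 (Q, w=11) cum 136
  x=7 (P, w=40) cum 176
  x=13 (S, w=90) cum 266
  x=20 (U, w=60) cum 326  ← median
  x=22 (R, w=175) cum 501
  x=25 (V, w=100) cum 601
⇒ x* = 20
y-coordinate, sorted with cumulative weight:
  y=11 (T, w=125) cum 125
  y=12 (R, w=175) cum 300
  y=14 (V, w=100) cum 400  ← median
  y=17 (Q, w=11) cum 411
  y=18 (P, w=40) cum 451
  y=22 (U, w=60) cum 511
  y=23 (S, w=90) cum 601
⇒ y* = 14

(20, 14)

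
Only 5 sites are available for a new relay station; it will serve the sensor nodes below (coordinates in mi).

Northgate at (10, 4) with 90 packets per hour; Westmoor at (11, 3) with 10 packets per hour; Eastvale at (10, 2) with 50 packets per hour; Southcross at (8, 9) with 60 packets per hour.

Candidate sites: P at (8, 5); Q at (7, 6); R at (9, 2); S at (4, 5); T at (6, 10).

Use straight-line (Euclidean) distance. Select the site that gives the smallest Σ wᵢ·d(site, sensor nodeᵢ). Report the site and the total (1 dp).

P, total 657.6 mi

Total weighted distance at each candidate:
  P (8, 5): total = 657.6
  Q (7, 6): total = 814.2
  R (9, 2): total = 697.9
  S (4, 5): total = 1295.1
  T (6, 10): total = 1316.4
Minimum is at P with total 657.6 mi.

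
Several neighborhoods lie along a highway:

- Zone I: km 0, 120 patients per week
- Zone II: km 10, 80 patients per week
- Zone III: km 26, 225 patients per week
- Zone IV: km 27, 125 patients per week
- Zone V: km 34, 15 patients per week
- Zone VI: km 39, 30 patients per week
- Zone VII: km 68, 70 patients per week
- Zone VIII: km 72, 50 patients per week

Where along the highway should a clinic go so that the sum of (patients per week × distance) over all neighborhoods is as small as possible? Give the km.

x = 26

For a sum of weighted absolute distances on a line, the optimum is the weighted median (not the mean). Total weight W = 715; half-weight = 357.5.
Sort by position and accumulate weight:
  km 0 (Zone I, w=120) → cum 120
  km 10 (Zone II, w=80) → cum 200
  km 26 (Zone III, w=225) → cum 425  ≥ 357.5 → median here
  km 27 (Zone IV, w=125) → cum 550
  km 34 (Zone V, w=15) → cum 565
  km 39 (Zone VI, w=30) → cum 595
  km 68 (Zone VII, w=70) → cum 665
  km 72 (Zone VIII, w=50) → cum 715
Optimal location: km 26.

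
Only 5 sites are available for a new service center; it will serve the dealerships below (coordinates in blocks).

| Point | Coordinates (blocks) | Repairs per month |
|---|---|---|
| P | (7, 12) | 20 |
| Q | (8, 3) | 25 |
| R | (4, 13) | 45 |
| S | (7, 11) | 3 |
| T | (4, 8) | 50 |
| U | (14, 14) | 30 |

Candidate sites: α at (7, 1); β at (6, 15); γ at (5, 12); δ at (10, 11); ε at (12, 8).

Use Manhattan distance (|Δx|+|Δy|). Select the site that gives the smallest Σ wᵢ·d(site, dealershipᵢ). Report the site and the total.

Total weighted distance at each candidate:
  α (7, 1): total = 2100
  β (6, 15): total = 1345
  γ (5, 12): total = 1019
  δ (10, 11): total = 1359
  ε (12, 8): total = 1654
Minimum is at γ with total 1019 blocks.

γ, total 1019 blocks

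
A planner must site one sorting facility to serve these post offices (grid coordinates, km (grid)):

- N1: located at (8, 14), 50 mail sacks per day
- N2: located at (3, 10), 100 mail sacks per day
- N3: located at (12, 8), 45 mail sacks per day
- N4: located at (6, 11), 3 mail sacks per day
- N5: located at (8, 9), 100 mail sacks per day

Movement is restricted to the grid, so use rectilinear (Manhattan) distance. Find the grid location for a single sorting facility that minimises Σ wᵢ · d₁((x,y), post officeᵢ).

(8, 10)

Manhattan distance separates: Σwᵢ(|x−xᵢ|+|y−yᵢ|) = Σwᵢ|x−xᵢ| + Σwᵢ|y−yᵢ|, so x and y are optimised independently as 1-D weighted medians.
Total weight W = 298; half = 149.
x-coordinate, sorted with cumulative weight:
  x=3 (N2, w=100) cum 100
  x=6 (N4, w=3) cum 103
  x=8 (N1, w=50) cum 153  ← median
  x=8 (N5, w=100) cum 253
  x=12 (N3, w=45) cum 298
⇒ x* = 8
y-coordinate, sorted with cumulative weight:
  y=8 (N3, w=45) cum 45
  y=9 (N5, w=100) cum 145
  y=10 (N2, w=100) cum 245  ← median
  y=11 (N4, w=3) cum 248
  y=14 (N1, w=50) cum 298
⇒ y* = 10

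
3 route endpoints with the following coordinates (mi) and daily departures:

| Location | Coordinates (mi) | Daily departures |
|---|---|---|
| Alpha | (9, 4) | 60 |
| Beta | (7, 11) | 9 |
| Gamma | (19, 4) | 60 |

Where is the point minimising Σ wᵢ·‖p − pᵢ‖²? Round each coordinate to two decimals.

The minimiser of Σwᵢ‖p−pᵢ‖² is the weighted centroid p* = (Σwᵢpᵢ)/(Σwᵢ).
Σwᵢ = 129.
Σwᵢxᵢ = 60·9 + 9·7 + 60·19 = 1743.
Σwᵢyᵢ = 60·4 + 9·11 + 60·4 = 579.
x* = 1743/129 = 13.51, y* = 579/129 = 4.49.

(13.51, 4.49)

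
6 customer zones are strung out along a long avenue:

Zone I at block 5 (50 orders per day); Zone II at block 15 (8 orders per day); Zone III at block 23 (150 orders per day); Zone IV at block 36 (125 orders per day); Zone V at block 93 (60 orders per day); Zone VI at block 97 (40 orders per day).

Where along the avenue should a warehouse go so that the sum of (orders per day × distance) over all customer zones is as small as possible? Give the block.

x = 36

For a sum of weighted absolute distances on a line, the optimum is the weighted median (not the mean). Total weight W = 433; half-weight = 216.5.
Sort by position and accumulate weight:
  block 5 (Zone I, w=50) → cum 50
  block 15 (Zone II, w=8) → cum 58
  block 23 (Zone III, w=150) → cum 208
  block 36 (Zone IV, w=125) → cum 333  ≥ 216.5 → median here
  block 93 (Zone V, w=60) → cum 393
  block 97 (Zone VI, w=40) → cum 433
Optimal location: block 36.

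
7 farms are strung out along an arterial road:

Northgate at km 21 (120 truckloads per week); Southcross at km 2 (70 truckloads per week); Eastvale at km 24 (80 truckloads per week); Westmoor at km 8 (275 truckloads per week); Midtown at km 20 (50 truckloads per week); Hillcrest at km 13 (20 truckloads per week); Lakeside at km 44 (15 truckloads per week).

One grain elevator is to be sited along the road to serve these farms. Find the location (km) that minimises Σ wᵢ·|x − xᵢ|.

For a sum of weighted absolute distances on a line, the optimum is the weighted median (not the mean). Total weight W = 630; half-weight = 315.
Sort by position and accumulate weight:
  km 2 (Southcross, w=70) → cum 70
  km 8 (Westmoor, w=275) → cum 345  ≥ 315 → median here
  km 13 (Hillcrest, w=20) → cum 365
  km 20 (Midtown, w=50) → cum 415
  km 21 (Northgate, w=120) → cum 535
  km 24 (Eastvale, w=80) → cum 615
  km 44 (Lakeside, w=15) → cum 630
Optimal location: km 8.

x = 8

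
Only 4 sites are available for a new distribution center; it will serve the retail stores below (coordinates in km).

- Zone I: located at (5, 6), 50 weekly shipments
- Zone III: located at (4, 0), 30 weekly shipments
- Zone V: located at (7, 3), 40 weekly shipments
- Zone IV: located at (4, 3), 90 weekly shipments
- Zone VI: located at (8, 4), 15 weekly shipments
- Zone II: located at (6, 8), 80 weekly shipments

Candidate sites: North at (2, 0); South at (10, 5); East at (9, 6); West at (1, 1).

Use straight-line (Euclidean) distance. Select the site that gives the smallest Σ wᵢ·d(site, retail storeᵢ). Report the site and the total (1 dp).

Total weighted distance at each candidate:
  North (2, 0): total = 1776.9
  South (10, 5): total = 1636.2
  East (9, 6): total = 1425.3
  West (1, 1): total = 1794.9
Minimum is at East with total 1425.3 km.

East, total 1425.3 km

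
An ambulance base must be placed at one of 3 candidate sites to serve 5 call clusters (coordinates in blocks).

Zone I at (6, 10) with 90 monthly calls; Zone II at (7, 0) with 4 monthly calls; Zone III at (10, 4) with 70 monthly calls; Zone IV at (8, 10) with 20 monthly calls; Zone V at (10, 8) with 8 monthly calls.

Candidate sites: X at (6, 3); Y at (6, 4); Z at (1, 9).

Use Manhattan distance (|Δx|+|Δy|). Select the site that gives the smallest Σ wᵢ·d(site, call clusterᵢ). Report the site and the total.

Total weighted distance at each candidate:
  X (6, 3): total = 1248
  Y (6, 4): total = 1064
  Z (1, 9): total = 1820
Minimum is at Y with total 1064 blocks.

Y, total 1064 blocks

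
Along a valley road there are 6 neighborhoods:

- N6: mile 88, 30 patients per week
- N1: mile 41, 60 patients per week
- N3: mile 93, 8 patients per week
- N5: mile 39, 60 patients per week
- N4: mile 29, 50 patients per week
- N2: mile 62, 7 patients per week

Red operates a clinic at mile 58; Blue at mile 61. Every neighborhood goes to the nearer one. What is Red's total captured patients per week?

The indifferent point is the midpoint (58+61)/2 = 59.5; neighborhoods left of it (closer to Red at 58) go to Red, those right go to Blue.
  N4 at 29 (w=50) → Red
  N5 at 39 (w=60) → Red
  N1 at 41 (w=60) → Red
  N2 at 62 (w=7) → Blue
  N6 at 88 (w=30) → Blue
  N3 at 93 (w=8) → Blue
Red captures 170; Blue captures 45.

170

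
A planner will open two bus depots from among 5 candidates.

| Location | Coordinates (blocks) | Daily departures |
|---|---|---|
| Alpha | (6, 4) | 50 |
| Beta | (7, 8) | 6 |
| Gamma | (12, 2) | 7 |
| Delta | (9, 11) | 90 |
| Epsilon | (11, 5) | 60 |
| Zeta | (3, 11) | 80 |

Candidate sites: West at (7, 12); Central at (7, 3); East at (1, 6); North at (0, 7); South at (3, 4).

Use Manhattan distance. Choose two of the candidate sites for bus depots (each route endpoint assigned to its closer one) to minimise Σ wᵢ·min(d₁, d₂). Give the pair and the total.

{West, Central}, total 1196

Evaluate every pair (each demand assigned to the nearer of the two):
  {West, Central}: total = 1196
  {West, South}: total = 1461
  {West, East}: total = 1809
  {West, North}: total = 1909
  {Central, East}: total = 1992
  {Central, North}: total = 1992
  {Central, South}: total = 1992
  {East, South}: total = 2545
  {North, South}: total = 2545
  {East, North}: total = 2893
Best pair: {West, Central} with total 1196.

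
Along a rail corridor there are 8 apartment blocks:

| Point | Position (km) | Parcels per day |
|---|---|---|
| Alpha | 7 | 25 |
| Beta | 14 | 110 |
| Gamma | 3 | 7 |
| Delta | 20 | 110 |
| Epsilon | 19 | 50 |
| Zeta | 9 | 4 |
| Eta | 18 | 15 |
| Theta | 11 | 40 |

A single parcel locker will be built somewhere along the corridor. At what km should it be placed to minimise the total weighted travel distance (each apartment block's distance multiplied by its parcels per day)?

For a sum of weighted absolute distances on a line, the optimum is the weighted median (not the mean). Total weight W = 361; half-weight = 180.5.
Sort by position and accumulate weight:
  km 3 (Gamma, w=7) → cum 7
  km 7 (Alpha, w=25) → cum 32
  km 9 (Zeta, w=4) → cum 36
  km 11 (Theta, w=40) → cum 76
  km 14 (Beta, w=110) → cum 186  ≥ 180.5 → median here
  km 18 (Eta, w=15) → cum 201
  km 19 (Epsilon, w=50) → cum 251
  km 20 (Delta, w=110) → cum 361
Optimal location: km 14.

x = 14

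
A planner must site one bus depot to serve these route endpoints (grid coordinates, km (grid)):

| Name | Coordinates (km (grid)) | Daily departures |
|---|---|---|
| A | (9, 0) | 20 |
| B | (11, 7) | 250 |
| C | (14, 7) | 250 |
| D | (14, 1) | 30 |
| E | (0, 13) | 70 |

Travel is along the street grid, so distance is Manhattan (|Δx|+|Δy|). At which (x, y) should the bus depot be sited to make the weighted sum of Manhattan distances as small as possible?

Manhattan distance separates: Σwᵢ(|x−xᵢ|+|y−yᵢ|) = Σwᵢ|x−xᵢ| + Σwᵢ|y−yᵢ|, so x and y are optimised independently as 1-D weighted medians.
Total weight W = 620; half = 310.
x-coordinate, sorted with cumulative weight:
  x=0 (E, w=70) cum 70
  x=9 (A, w=20) cum 90
  x=11 (B, w=250) cum 340  ← median
  x=14 (C, w=250) cum 590
  x=14 (D, w=30) cum 620
⇒ x* = 11
y-coordinate, sorted with cumulative weight:
  y=0 (A, w=20) cum 20
  y=1 (D, w=30) cum 50
  y=7 (B, w=250) cum 300
  y=7 (C, w=250) cum 550  ← median
  y=13 (E, w=70) cum 620
⇒ y* = 7

(11, 7)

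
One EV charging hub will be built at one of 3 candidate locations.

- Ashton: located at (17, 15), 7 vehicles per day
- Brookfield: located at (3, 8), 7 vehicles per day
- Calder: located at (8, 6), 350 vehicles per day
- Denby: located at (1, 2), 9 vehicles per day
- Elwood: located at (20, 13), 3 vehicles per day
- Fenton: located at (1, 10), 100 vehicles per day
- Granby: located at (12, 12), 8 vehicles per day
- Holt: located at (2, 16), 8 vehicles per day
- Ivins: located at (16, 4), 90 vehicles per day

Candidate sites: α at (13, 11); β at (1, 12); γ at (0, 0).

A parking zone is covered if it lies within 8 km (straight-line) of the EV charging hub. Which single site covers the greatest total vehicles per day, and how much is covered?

Coverage radius r = 8 km; a point is covered iff (Δx)²+(Δy)² ≤ 8² = 64.
  α (13, 11): covers {Ashton, Calder, Elwood, Granby, Ivins} → 458
  β (1, 12): covers {Brookfield, Fenton, Holt} → 115
  γ (0, 0): covers {Denby} → 9
Maximum coverage at α: 458 vehicles per day.

α, covering 458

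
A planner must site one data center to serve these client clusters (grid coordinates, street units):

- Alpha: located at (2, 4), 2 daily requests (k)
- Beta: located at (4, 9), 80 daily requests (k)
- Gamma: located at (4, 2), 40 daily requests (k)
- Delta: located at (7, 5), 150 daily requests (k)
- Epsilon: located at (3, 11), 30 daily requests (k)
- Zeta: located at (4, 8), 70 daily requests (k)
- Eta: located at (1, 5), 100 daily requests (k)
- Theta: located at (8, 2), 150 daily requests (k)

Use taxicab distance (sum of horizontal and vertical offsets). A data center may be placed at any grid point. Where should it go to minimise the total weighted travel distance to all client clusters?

(4, 5)

Manhattan distance separates: Σwᵢ(|x−xᵢ|+|y−yᵢ|) = Σwᵢ|x−xᵢ| + Σwᵢ|y−yᵢ|, so x and y are optimised independently as 1-D weighted medians.
Total weight W = 622; half = 311.
x-coordinate, sorted with cumulative weight:
  x=1 (Eta, w=100) cum 100
  x=2 (Alpha, w=2) cum 102
  x=3 (Epsilon, w=30) cum 132
  x=4 (Beta, w=80) cum 212
  x=4 (Gamma, w=40) cum 252
  x=4 (Zeta, w=70) cum 322  ← median
  x=7 (Delta, w=150) cum 472
  x=8 (Theta, w=150) cum 622
⇒ x* = 4
y-coordinate, sorted with cumulative weight:
  y=2 (Gamma, w=40) cum 40
  y=2 (Theta, w=150) cum 190
  y=4 (Alpha, w=2) cum 192
  y=5 (Delta, w=150) cum 342  ← median
  y=5 (Eta, w=100) cum 442
  y=8 (Zeta, w=70) cum 512
  y=9 (Beta, w=80) cum 592
  y=11 (Epsilon, w=30) cum 622
⇒ y* = 5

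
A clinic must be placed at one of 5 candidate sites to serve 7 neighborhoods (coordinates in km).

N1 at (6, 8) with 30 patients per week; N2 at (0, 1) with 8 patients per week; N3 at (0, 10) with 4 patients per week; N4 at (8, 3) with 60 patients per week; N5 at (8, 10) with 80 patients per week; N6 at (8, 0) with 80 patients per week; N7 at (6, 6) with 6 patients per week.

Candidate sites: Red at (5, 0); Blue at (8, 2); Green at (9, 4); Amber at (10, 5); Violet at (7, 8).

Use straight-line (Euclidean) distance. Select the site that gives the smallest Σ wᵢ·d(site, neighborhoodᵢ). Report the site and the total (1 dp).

Total weighted distance at each candidate:
  Red (5, 0): total = 1693.7
  Blue (8, 2): total = 1186.3
  Green (9, 4): total = 1192.1
  Amber (10, 5): total = 1337.0
  Violet (7, 8): total = 1281.5
Minimum is at Blue with total 1186.3 km.

Blue, total 1186.3 km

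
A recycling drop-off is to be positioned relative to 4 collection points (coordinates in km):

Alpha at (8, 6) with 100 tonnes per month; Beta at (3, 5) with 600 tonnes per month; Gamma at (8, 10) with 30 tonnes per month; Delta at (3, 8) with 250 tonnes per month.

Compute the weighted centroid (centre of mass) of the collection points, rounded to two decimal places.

The minimiser of Σwᵢ‖p−pᵢ‖² is the weighted centroid p* = (Σwᵢpᵢ)/(Σwᵢ).
Σwᵢ = 980.
Σwᵢxᵢ = 100·8 + 600·3 + 30·8 + 250·3 = 3590.
Σwᵢyᵢ = 100·6 + 600·5 + 30·10 + 250·8 = 5900.
x* = 3590/980 = 3.66, y* = 5900/980 = 6.02.

(3.66, 6.02)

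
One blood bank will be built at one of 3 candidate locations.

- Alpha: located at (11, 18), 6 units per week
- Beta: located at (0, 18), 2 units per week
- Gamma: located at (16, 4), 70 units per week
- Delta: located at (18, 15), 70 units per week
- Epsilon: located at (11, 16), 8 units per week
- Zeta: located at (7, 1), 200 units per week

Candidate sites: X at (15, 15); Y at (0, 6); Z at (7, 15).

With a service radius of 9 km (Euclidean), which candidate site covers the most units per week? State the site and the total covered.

Coverage radius r = 9 km; a point is covered iff (Δx)²+(Δy)² ≤ 9² = 81.
  X (15, 15): covers {Alpha, Delta, Epsilon} → 84
  Y (0, 6): covers {Zeta} → 200
  Z (7, 15): covers {Alpha, Beta, Epsilon} → 16
Maximum coverage at Y: 200 units per week.

Y, covering 200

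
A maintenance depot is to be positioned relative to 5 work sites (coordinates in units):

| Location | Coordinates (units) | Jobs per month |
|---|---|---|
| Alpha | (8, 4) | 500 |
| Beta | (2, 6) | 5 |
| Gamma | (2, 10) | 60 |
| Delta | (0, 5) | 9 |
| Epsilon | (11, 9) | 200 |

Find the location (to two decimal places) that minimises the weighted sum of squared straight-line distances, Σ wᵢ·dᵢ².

(8.18, 5.78)

The minimiser of Σwᵢ‖p−pᵢ‖² is the weighted centroid p* = (Σwᵢpᵢ)/(Σwᵢ).
Σwᵢ = 774.
Σwᵢxᵢ = 500·8 + 5·2 + 60·2 + 9·0 + 200·11 = 6330.
Σwᵢyᵢ = 500·4 + 5·6 + 60·10 + 9·5 + 200·9 = 4475.
x* = 6330/774 = 8.18, y* = 4475/774 = 5.78.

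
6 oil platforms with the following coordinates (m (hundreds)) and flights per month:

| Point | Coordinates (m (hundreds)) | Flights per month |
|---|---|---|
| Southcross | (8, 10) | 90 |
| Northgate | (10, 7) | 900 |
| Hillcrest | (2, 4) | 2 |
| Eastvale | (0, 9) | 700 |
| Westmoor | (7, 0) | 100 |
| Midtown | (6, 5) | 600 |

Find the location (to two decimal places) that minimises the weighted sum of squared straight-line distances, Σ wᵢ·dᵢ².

(5.86, 6.90)

The minimiser of Σwᵢ‖p−pᵢ‖² is the weighted centroid p* = (Σwᵢpᵢ)/(Σwᵢ).
Σwᵢ = 2392.
Σwᵢxᵢ = 90·8 + 900·10 + 2·2 + 700·0 + 100·7 + 600·6 = 14024.
Σwᵢyᵢ = 90·10 + 900·7 + 2·4 + 700·9 + 100·0 + 600·5 = 16508.
x* = 14024/2392 = 5.86, y* = 16508/2392 = 6.90.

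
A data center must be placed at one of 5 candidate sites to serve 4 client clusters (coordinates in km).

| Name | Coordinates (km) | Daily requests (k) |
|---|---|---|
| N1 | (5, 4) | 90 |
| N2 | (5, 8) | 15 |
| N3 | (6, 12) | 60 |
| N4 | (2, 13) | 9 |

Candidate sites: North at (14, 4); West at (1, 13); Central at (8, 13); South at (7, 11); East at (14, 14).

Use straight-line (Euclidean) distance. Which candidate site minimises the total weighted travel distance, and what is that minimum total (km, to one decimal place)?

South, total 842.6 km

Total weighted distance at each candidate:
  North (14, 4): total = 1771.6
  West (1, 13): total = 1297.4
  Central (8, 13): total = 1129.4
  South (7, 11): total = 842.6
  East (14, 14): total = 1976.2
Minimum is at South with total 842.6 km.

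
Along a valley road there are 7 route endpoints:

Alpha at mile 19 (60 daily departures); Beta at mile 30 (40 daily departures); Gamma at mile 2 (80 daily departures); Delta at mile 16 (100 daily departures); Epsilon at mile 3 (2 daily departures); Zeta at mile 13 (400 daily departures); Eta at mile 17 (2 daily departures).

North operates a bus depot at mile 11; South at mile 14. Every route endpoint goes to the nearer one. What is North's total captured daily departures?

82

The indifferent point is the midpoint (11+14)/2 = 12.5; route endpoints left of it (closer to North at 11) go to North, those right go to South.
  Gamma at 2 (w=80) → North
  Epsilon at 3 (w=2) → North
  Zeta at 13 (w=400) → South
  Delta at 16 (w=100) → South
  Eta at 17 (w=2) → South
  Alpha at 19 (w=60) → South
  Beta at 30 (w=40) → South
North captures 82; South captures 602.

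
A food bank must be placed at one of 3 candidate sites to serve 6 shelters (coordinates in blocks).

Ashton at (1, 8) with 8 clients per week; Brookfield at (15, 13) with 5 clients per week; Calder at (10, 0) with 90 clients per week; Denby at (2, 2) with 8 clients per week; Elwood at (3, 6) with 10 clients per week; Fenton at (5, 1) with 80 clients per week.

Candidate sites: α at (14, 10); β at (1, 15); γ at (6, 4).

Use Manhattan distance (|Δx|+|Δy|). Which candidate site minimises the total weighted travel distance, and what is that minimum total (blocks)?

Total weighted distance at each candidate:
  α (14, 10): total = 3150
  β (1, 15): total = 3958
  γ (6, 4): total = 1300
Minimum is at γ with total 1300 blocks.

γ, total 1300 blocks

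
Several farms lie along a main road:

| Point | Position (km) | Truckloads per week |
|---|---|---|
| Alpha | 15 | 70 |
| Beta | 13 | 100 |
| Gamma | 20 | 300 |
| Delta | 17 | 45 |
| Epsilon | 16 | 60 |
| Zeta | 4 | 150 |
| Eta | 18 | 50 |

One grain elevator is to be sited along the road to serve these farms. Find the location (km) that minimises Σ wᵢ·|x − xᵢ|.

For a sum of weighted absolute distances on a line, the optimum is the weighted median (not the mean). Total weight W = 775; half-weight = 387.5.
Sort by position and accumulate weight:
  km 4 (Zeta, w=150) → cum 150
  km 13 (Beta, w=100) → cum 250
  km 15 (Alpha, w=70) → cum 320
  km 16 (Epsilon, w=60) → cum 380
  km 17 (Delta, w=45) → cum 425  ≥ 387.5 → median here
  km 18 (Eta, w=50) → cum 475
  km 20 (Gamma, w=300) → cum 775
Optimal location: km 17.

x = 17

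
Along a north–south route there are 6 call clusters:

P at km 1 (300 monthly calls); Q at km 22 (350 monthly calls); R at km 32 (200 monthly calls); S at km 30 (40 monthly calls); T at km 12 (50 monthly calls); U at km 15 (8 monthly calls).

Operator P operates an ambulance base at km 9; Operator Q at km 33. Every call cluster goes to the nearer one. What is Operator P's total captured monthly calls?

The indifferent point is the midpoint (9+33)/2 = 21; call clusters left of it (closer to Operator P at 9) go to Operator P, those right go to Operator Q.
  P at 1 (w=300) → Operator P
  T at 12 (w=50) → Operator P
  U at 15 (w=8) → Operator P
  Q at 22 (w=350) → Operator Q
  S at 30 (w=40) → Operator Q
  R at 32 (w=200) → Operator Q
Operator P captures 358; Operator Q captures 590.

358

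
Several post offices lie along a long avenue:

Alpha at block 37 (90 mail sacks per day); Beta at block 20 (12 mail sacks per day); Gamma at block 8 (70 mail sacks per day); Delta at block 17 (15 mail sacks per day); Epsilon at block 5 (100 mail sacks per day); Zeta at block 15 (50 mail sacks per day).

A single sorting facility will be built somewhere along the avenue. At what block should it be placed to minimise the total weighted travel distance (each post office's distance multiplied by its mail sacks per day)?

For a sum of weighted absolute distances on a line, the optimum is the weighted median (not the mean). Total weight W = 337; half-weight = 168.5.
Sort by position and accumulate weight:
  block 5 (Epsilon, w=100) → cum 100
  block 8 (Gamma, w=70) → cum 170  ≥ 168.5 → median here
  block 15 (Zeta, w=50) → cum 220
  block 17 (Delta, w=15) → cum 235
  block 20 (Beta, w=12) → cum 247
  block 37 (Alpha, w=90) → cum 337
Optimal location: block 8.

x = 8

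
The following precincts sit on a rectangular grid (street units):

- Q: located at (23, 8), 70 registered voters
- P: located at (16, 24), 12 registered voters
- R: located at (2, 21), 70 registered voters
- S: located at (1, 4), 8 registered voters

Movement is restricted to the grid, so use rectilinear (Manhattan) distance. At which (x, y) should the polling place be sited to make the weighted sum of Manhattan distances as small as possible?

Manhattan distance separates: Σwᵢ(|x−xᵢ|+|y−yᵢ|) = Σwᵢ|x−xᵢ| + Σwᵢ|y−yᵢ|, so x and y are optimised independently as 1-D weighted medians.
Total weight W = 160; half = 80.
x-coordinate, sorted with cumulative weight:
  x=1 (S, w=8) cum 8
  x=2 (R, w=70) cum 78
  x=16 (P, w=12) cum 90  ← median
  x=23 (Q, w=70) cum 160
⇒ x* = 16
y-coordinate, sorted with cumulative weight:
  y=4 (S, w=8) cum 8
  y=8 (Q, w=70) cum 78
  y=21 (R, w=70) cum 148  ← median
  y=24 (P, w=12) cum 160
⇒ y* = 21

(16, 21)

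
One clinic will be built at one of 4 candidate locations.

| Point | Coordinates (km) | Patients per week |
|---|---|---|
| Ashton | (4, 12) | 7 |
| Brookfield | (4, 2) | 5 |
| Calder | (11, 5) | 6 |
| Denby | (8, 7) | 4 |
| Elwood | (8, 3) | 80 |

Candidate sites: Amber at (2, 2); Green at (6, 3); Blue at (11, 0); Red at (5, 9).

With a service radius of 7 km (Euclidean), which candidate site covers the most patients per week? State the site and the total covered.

Green, covering 95

Coverage radius r = 7 km; a point is covered iff (Δx)²+(Δy)² ≤ 7² = 49.
  Amber (2, 2): covers {Brookfield, Elwood} → 85
  Green (6, 3): covers {Brookfield, Calder, Denby, Elwood} → 95
  Blue (11, 0): covers {Calder, Elwood} → 86
  Red (5, 9): covers {Ashton, Denby, Elwood} → 91
Maximum coverage at Green: 95 patients per week.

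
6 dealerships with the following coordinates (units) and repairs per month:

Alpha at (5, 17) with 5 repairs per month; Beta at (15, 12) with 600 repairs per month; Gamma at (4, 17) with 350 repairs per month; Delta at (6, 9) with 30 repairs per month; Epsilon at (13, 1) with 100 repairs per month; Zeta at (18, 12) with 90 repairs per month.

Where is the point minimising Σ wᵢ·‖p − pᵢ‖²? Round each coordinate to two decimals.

The minimiser of Σwᵢ‖p−pᵢ‖² is the weighted centroid p* = (Σwᵢpᵢ)/(Σwᵢ).
Σwᵢ = 1175.
Σwᵢxᵢ = 5·5 + 600·15 + 350·4 + 30·6 + 100·13 + 90·18 = 13525.
Σwᵢyᵢ = 5·17 + 600·12 + 350·17 + 30·9 + 100·1 + 90·12 = 14685.
x* = 13525/1175 = 11.51, y* = 14685/1175 = 12.50.

(11.51, 12.50)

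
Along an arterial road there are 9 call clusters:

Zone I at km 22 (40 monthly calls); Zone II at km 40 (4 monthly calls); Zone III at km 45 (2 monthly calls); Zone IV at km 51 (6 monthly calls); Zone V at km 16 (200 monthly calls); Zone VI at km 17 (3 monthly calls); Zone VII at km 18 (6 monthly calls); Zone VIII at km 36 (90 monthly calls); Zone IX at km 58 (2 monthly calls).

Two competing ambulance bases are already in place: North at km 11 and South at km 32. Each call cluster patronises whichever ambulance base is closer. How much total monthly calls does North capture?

The indifferent point is the midpoint (11+32)/2 = 21.5; call clusters left of it (closer to North at 11) go to North, those right go to South.
  Zone V at 16 (w=200) → North
  Zone VI at 17 (w=3) → North
  Zone VII at 18 (w=6) → North
  Zone I at 22 (w=40) → South
  Zone VIII at 36 (w=90) → South
  Zone II at 40 (w=4) → South
  Zone III at 45 (w=2) → South
  Zone IV at 51 (w=6) → South
  Zone IX at 58 (w=2) → South
North captures 209; South captures 144.

209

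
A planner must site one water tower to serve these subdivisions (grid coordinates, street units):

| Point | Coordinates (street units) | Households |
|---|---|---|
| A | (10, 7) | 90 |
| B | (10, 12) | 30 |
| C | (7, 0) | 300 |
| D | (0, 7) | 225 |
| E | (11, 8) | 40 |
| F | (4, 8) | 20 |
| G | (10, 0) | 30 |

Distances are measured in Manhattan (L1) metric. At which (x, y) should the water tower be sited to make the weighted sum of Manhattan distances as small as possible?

Manhattan distance separates: Σwᵢ(|x−xᵢ|+|y−yᵢ|) = Σwᵢ|x−xᵢ| + Σwᵢ|y−yᵢ|, so x and y are optimised independently as 1-D weighted medians.
Total weight W = 735; half = 367.5.
x-coordinate, sorted with cumulative weight:
  x=0 (D, w=225) cum 225
  x=4 (F, w=20) cum 245
  x=7 (C, w=300) cum 545  ← median
  x=10 (A, w=90) cum 635
  x=10 (B, w=30) cum 665
  x=10 (G, w=30) cum 695
  x=11 (E, w=40) cum 735
⇒ x* = 7
y-coordinate, sorted with cumulative weight:
  y=0 (C, w=300) cum 300
  y=0 (G, w=30) cum 330
  y=7 (A, w=90) cum 420  ← median
  y=7 (D, w=225) cum 645
  y=8 (E, w=40) cum 685
  y=8 (F, w=20) cum 705
  y=12 (B, w=30) cum 735
⇒ y* = 7

(7, 7)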